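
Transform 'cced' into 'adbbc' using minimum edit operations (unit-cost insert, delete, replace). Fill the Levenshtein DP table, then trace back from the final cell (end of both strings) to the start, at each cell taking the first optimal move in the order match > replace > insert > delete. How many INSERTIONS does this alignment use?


Edit distance = 5. Backtracking from cell (4, 5) with preference match > replace > insert > delete,
then listing the resulting alignment 'cced' -> 'adbbc' left to right:
  Step 1: insert 'a' [insertion #1]
  Step 2: replace c->d
  Step 3: replace c->b
  Step 4: replace e->b
  Step 5: replace d->c
Total insertions: 1

1


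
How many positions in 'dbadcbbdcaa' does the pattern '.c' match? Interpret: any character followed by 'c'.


Pattern: .c means any character followed by 'c'.
Scanning 'dbadcbbdcaa' position-by-position:
  Pos 0: window 'db' -> no
  Pos 1: window 'ba' -> no
  Pos 2: window 'ad' -> no
  Pos 3: window 'dc' -> MATCH
  Pos 4: window 'cb' -> no
  Pos 5: window 'bb' -> no
  Pos 6: window 'bd' -> no
  Pos 7: window 'dc' -> MATCH
  Pos 8: window 'ca' -> no
  Pos 9: window 'aa' -> no
  Pos 10: window 'a' -> no
Total matches: 2

2


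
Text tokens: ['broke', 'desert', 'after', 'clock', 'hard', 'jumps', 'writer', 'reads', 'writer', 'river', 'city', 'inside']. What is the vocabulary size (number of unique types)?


Listing all tokens and tracking unique types:
  Token 1: 'broke' -> NEW (unique so far: 1)
  Token 2: 'desert' -> NEW (unique so far: 2)
  Token 3: 'after' -> NEW (unique so far: 3)
  Token 4: 'clock' -> NEW (unique so far: 4)
  Token 5: 'hard' -> NEW (unique so far: 5)
  Token 6: 'jumps' -> NEW (unique so far: 6)
  Token 7: 'writer' -> NEW (unique so far: 7)
  Token 8: 'reads' -> NEW (unique so far: 8)
  Token 9: 'writer' -> duplicate (unique so far: 8)
  Token 10: 'river' -> NEW (unique so far: 9)
  Token 11: 'city' -> NEW (unique so far: 10)
  Token 12: 'inside' -> NEW (unique so far: 11)
Unique types: ('after', 'broke', 'city', 'clock', 'desert', 'hard', 'inside', 'jumps', 'reads', 'river', 'writer')
Vocabulary size: 11

11


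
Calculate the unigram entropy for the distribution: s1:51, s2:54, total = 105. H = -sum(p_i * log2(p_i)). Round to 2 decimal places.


Computing entropy H = -sum(p_i * log2(p_i)):
  s1: p = 51/105 = 0.4857, -p*log2(p) = 0.5060
  s2: p = 54/105 = 0.5143, -p*log2(p) = 0.4934
H = sum of terms = 0.9994
Rounded to 2 decimals: 1.00

1.00


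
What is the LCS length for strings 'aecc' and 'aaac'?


DP table for LCS of 'aecc' and 'aaac':
       a  a  a  c
    0  0  0  0  0
  a 0  1  1  1  1
  e 0  1  1  1  1
  c 0  1  1  1  2
  c 0  1  1  1  2
LCS: 'ac'
LCS length = 2

2


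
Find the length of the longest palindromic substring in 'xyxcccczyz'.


Scanning 'xyxcccczyz' for palindromic substrings.
Substring at positions 3-6: 'cccc'.
Check: reverse('cccc') = 'cccc' -> palindrome confirmed.
Neighbouring characters ('x' / 'z') break symmetry, so it cannot extend further.
No longer palindromic substring exists; longest length = 4

4


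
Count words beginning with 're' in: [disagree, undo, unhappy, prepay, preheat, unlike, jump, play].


Checking each word for prefix 're':
  'disagree' -> no (count: 0)
  'undo' -> no (count: 0)
  'unhappy' -> no (count: 0)
  'prepay' -> no (count: 0)
  'preheat' -> no (count: 0)
  'unlike' -> no (count: 0)
  'jump' -> no (count: 0)
  'play' -> no (count: 0)
Total with prefix 're': 0

0


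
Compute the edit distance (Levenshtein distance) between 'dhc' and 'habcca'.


Building DP table for s1='dhc' (len 3) and s2='habcca' (len 6):
       h  a  b  c  c  a
    0  1  2  3  4  5  6
  d 1  1  2  3  4  5  6
  h 2  1  2  3  4  5  6
  c 3  2  2  3  3  4  5
Edit distance = dp[3][6] = 5

5


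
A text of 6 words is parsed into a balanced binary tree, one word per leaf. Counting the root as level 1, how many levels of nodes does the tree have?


In a balanced binary tree with n leaves the deepest leaf is ceil(log2(n)) edges below the root,
so counting node levels inclusive of root and leaves gives ceil(log2(n)) + 1 levels.
log2(6) = 2.5850
ceil(2.5850) = 3
levels = 3 + 1 = 4

4


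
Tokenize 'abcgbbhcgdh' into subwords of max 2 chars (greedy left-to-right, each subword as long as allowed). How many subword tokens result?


'abcgbbhcgdh' has 11 characters.
Chunking with max size 2:
  Chunk 1: 'ab' (positions 0-1)
  Chunk 2: 'cg' (positions 2-3)
  Chunk 3: 'bb' (positions 4-5)
  Chunk 4: 'hc' (positions 6-7)
  Chunk 5: 'gd' (positions 8-9)
  Chunk 6: 'h' (positions 10-10)
Total chunks: ceil(11 / 2) = 6

6


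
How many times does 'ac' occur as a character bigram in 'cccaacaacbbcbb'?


Scanning 'cccaacaacbbcbb' for bigram 'ac':
  Position 0: 'cc' -> no
  Position 1: 'cc' -> no
  Position 2: 'ca' -> no
  Position 3: 'aa' -> no
  Position 4: 'ac' -> MATCH
  Position 5: 'ca' -> no
  Position 6: 'aa' -> no
  Position 7: 'ac' -> MATCH
  Position 8: 'cb' -> no
  Position 9: 'bb' -> no
  Position 10: 'bc' -> no
  Position 11: 'cb' -> no
  Position 12: 'bb' -> no
Total matches: 2

2


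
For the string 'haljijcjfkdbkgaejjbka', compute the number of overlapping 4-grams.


String 'haljijcjfkdbkgaejjbka' has length L = 21.
Number of overlapping n-grams = L - n + 1
Substituting: 21 - 4 + 1 = 18

18


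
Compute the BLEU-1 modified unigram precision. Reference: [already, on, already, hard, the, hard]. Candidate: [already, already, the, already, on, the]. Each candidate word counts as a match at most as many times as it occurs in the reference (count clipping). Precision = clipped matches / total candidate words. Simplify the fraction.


Reference word counts: {'already': 2, 'hard': 2, 'on': 1, 'the': 1}
Checking each candidate word (with clipping):
  'already' -> in reference (ref count 2, used 1/2) -> match (matches: 1)
  'already' -> in reference (ref count 2, used 2/2) -> match (matches: 2)
  'the' -> in reference (ref count 1, used 1/1) -> match (matches: 3)
  'already' -> ref count 2 already used up (2/2) -> clipped, no match (matches: 3)
  'on' -> in reference (ref count 1, used 1/1) -> match (matches: 4)
  'the' -> ref count 1 already used up (1/1) -> clipped, no match (matches: 4)
Clipped matches: 4, Candidate length: 6
Precision = 4/6 = 2/3

2/3


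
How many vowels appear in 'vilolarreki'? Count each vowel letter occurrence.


Scanning each character of 'vilolarreki':
  Position 1: 'v' -> consonant (running count: 0)
  Position 2: 'i' -> vowel (running count: 1)
  Position 3: 'l' -> consonant (running count: 1)
  Position 4: 'o' -> vowel (running count: 2)
  Position 5: 'l' -> consonant (running count: 2)
  Position 6: 'a' -> vowel (running count: 3)
  Position 7: 'r' -> consonant (running count: 3)
  Position 8: 'r' -> consonant (running count: 3)
  Position 9: 'e' -> vowel (running count: 4)
  Position 10: 'k' -> consonant (running count: 4)
  Position 11: 'i' -> vowel (running count: 5)
Total vowels: 5

5


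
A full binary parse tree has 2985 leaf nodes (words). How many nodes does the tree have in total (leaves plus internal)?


Leaf nodes (terminals): 2985
Internal nodes = n - 1 = 2985 - 1 = 2984
Total = leaves + internal = 2985 + 2984 = 5969

5969


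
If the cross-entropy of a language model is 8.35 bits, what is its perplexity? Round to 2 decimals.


Perplexity formula: PP = 2^H
H = 8.35
PP = 2^8.35
Decompose: 2^8.35 = 2^8 * 2^0.35
2^8 = 256, 2^0.35 ~ 1.2745606
PP ~ 256 * 1.2745606 = 326.2875136
Rounded to 2 decimals: 326.29

326.29


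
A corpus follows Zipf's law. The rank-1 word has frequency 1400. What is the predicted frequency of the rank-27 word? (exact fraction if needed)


Zipf's law: freq(rank) = f1 / rank
f1 = 1400, rank = 27
freq = 1400 / 27
GCD(1400, 27) = 1
Simplified: 1400/27

1400/27


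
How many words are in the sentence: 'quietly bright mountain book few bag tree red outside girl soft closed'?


Counting words by splitting on spaces:
  Word 1: 'quietly'
  Word 2: 'bright'
  Word 3: 'mountain'
  Word 4: 'book'
  Word 5: 'few'
  Word 6: 'bag'
  Word 7: 'tree'
  Word 8: 'red'
  Word 9: 'outside'
  Word 10: 'girl'
  Word 11: 'soft'
  Word 12: 'closed'
Total words: 12

12


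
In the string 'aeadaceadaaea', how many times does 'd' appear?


Scanning 'aeadaceadaaea' for 'd':
  Position 3: 'd' -> MATCH (count: 1)
  Position 8: 'd' -> MATCH (count: 2)
Total occurrences of 'd': 2

2


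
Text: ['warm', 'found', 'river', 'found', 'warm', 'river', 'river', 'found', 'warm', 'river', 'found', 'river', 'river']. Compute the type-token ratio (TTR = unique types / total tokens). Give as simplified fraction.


Tokens: 13
Unique types: ('found', 'river', 'warm') = 3
TTR = 3/13
Already in lowest terms.

3/13


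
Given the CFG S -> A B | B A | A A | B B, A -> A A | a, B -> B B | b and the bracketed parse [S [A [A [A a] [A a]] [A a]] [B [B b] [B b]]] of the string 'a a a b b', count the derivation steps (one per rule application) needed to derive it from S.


Every bracketed nonterminal node [X ...] in the tree is produced by exactly one rule application.
Reading the tree off as a leftmost derivation:
  Step 1: S  =>  A B   (applied S -> A B)
  Step 2: A B  =>  A A B   (applied A -> A A)
  Step 3: A A B  =>  A A A B   (applied A -> A A)
  Step 4: A A A B  =>  a A A B   (applied A -> a)
  Step 5: a A A B  =>  a a A B   (applied A -> a)
  Step 6: a a A B  =>  a a a B   (applied A -> a)
  Step 7: a a a B  =>  a a a B B   (applied B -> B B)
  Step 8: a a a B B  =>  a a a b B   (applied B -> b)
  Step 9: a a a b B  =>  a a a b b   (applied B -> b)
Final yield: a a a b b
Total rewrite steps: 9

9


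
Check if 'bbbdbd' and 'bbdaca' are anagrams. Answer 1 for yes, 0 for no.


Sort characters of 'bbbdbd': 'bbbbdd'
Sort characters of 'bbdaca': 'aabbcd'
Sorted forms differ -> they are NOT anagrams
Result: 0

0


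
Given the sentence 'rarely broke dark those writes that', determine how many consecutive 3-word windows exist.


Word trigrams from [6] words:
  Trigram 1: (rarely broke dark)
  Trigram 2: (broke dark those)
  Trigram 3: (dark those writes)
  Trigram 4: (those writes that)
Total word trigrams: 6 - 2 = 4

4


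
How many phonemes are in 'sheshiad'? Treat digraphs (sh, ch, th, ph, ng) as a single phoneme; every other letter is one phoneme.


Parsing 'sheshiad' greedily, digraphs first:
  'sh' -> digraph (1 consonant phoneme) (phonemes so far: 1)
  'e' -> vowel phoneme (phonemes so far: 2)
  'sh' -> digraph (1 consonant phoneme) (phonemes so far: 3)
  'i' -> vowel phoneme (phonemes so far: 4)
  'a' -> vowel phoneme (phonemes so far: 5)
  'd' -> consonant phoneme (phonemes so far: 6)
Total phonemes: 6

6


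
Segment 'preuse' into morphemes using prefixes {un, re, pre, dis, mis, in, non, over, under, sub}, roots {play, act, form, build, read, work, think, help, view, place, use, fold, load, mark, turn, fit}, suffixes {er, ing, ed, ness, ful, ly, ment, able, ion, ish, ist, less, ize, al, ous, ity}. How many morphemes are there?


Segmenting 'preuse' against the inventory:
  'pre' -> prefix (morpheme 1)
  'use' -> root (morpheme 2)
Total morphemes: 2

2


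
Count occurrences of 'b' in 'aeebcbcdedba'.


Scanning 'aeebcbcdedba' for 'b':
  Position 3: 'b' -> MATCH (count: 1)
  Position 5: 'b' -> MATCH (count: 2)
  Position 10: 'b' -> MATCH (count: 3)
Total occurrences of 'b': 3

3


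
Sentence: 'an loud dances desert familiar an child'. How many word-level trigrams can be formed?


Word trigrams from [7] words:
  Trigram 1: (an loud dances)
  Trigram 2: (loud dances desert)
  Trigram 3: (dances desert familiar)
  Trigram 4: (desert familiar an)
  Trigram 5: (familiar an child)
Total word trigrams: 7 - 2 = 5

5


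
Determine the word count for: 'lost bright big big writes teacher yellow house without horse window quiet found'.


Counting words by splitting on spaces:
  Word 1: 'lost'
  Word 2: 'bright'
  Word 3: 'big'
  Word 4: 'big'
  Word 5: 'writes'
  Word 6: 'teacher'
  Word 7: 'yellow'
  Word 8: 'house'
  Word 9: 'without'
  Word 10: 'horse'
  Word 11: 'window'
  Word 12: 'quiet'
  Word 13: 'found'
Total words: 13

13


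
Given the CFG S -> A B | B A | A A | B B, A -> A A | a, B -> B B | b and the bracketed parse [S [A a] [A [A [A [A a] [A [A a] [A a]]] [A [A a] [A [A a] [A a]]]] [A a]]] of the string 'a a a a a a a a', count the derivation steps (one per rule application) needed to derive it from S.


Every bracketed nonterminal node [X ...] in the tree is produced by exactly one rule application.
Reading the tree off as a leftmost derivation:
  Step 1: S  =>  A A   (applied S -> A A)
  Step 2: A A  =>  a A   (applied A -> a)
  Step 3: a A  =>  a A A   (applied A -> A A)
  Step 4: a A A  =>  a A A A   (applied A -> A A)
  Step 5: a A A A  =>  a A A A A   (applied A -> A A)
  Step 6: a A A A A  =>  a a A A A   (applied A -> a)
  Step 7: a a A A A  =>  a a A A A A   (applied A -> A A)
  Step 8: a a A A A A  =>  a a a A A A   (applied A -> a)
  Step 9: a a a A A A  =>  a a a a A A   (applied A -> a)
  Step 10: a a a a A A  =>  a a a a A A A   (applied A -> A A)
  Step 11: a a a a A A A  =>  a a a a a A A   (applied A -> a)
  Step 12: a a a a a A A  =>  a a a a a A A A   (applied A -> A A)
  Step 13: a a a a a A A A  =>  a a a a a a A A   (applied A -> a)
  Step 14: a a a a a a A A  =>  a a a a a a a A   (applied A -> a)
  Step 15: a a a a a a a A  =>  a a a a a a a a   (applied A -> a)
Final yield: a a a a a a a a
Total rewrite steps: 15

15


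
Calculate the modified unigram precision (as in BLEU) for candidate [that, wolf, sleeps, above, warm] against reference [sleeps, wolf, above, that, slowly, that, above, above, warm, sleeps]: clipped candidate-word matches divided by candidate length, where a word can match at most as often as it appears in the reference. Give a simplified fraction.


Reference word counts: {'above': 3, 'sleeps': 2, 'slowly': 1, 'that': 2, 'warm': 1, 'wolf': 1}
Checking each candidate word (with clipping):
  'that' -> in reference (ref count 2, used 1/2) -> match (matches: 1)
  'wolf' -> in reference (ref count 1, used 1/1) -> match (matches: 2)
  'sleeps' -> in reference (ref count 2, used 1/2) -> match (matches: 3)
  'above' -> in reference (ref count 3, used 1/3) -> match (matches: 4)
  'warm' -> in reference (ref count 1, used 1/1) -> match (matches: 5)
Clipped matches: 5, Candidate length: 5
Precision = 5/5 = 1

1


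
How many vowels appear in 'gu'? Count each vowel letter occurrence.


Scanning each character of 'gu':
  Position 1: 'g' -> consonant (running count: 0)
  Position 2: 'u' -> vowel (running count: 1)
Total vowels: 1

1


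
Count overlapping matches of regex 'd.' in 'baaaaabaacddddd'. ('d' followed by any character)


Pattern: d. means 'd' followed by any character.
Scanning 'baaaaabaacddddd' position-by-position:
  Pos 0: window 'ba' -> no
  Pos 1: window 'aa' -> no
  Pos 2: window 'aa' -> no
  Pos 3: window 'aa' -> no
  Pos 4: window 'aa' -> no
  Pos 5: window 'ab' -> no
  Pos 6: window 'ba' -> no
  Pos 7: window 'aa' -> no
  Pos 8: window 'ac' -> no
  Pos 9: window 'cd' -> no
  Pos 10: window 'dd' -> MATCH
  Pos 11: window 'dd' -> MATCH
  Pos 12: window 'dd' -> MATCH
  Pos 13: window 'dd' -> MATCH
  Pos 14: window 'd' -> no
Total matches: 4

4


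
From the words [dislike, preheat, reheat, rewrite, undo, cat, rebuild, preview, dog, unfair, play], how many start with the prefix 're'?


Checking each word for prefix 're':
  'dislike' -> no (count: 0)
  'preheat' -> no (count: 0)
  'reheat' -> YES, starts with 're' (count: 1)
  'rewrite' -> YES, starts with 're' (count: 2)
  'undo' -> no (count: 2)
  'cat' -> no (count: 2)
  'rebuild' -> YES, starts with 're' (count: 3)
  'preview' -> no (count: 3)
  'dog' -> no (count: 3)
  'unfair' -> no (count: 3)
  'play' -> no (count: 3)
Total with prefix 're': 3

3


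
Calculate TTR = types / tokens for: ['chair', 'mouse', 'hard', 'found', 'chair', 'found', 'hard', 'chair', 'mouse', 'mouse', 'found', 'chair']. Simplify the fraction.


Tokens: 12
Unique types: ('chair', 'found', 'hard', 'mouse') = 4
TTR = 4/12
Simplify: divide both by 4 -> 1/3
TTR = 1/3

1/3


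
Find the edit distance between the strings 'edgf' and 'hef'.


Building DP table for s1='edgf' (len 4) and s2='hef' (len 3):
       h  e  f
    0  1  2  3
  e 1  1  1  2
  d 2  2  2  2
  g 3  3  3  3
  f 4  4  4  3
Edit distance = dp[4][3] = 3

3


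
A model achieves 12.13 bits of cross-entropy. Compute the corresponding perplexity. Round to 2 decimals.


Perplexity formula: PP = 2^H
H = 12.13
PP = 2^12.13
Decompose: 2^12.13 = 2^12 * 2^0.13
2^12 = 4096, 2^0.13 ~ 1.0942937
PP ~ 4096 * 1.0942937 = 4482.2269952
Rounded to 2 decimals: 4482.23

4482.23


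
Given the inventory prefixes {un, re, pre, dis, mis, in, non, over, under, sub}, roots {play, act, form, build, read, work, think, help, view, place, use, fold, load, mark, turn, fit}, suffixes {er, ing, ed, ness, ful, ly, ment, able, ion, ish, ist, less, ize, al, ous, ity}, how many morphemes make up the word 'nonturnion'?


Segmenting 'nonturnion' against the inventory:
  'non' -> prefix (morpheme 1)
  'turn' -> root (morpheme 2)
  'ion' -> suffix (morpheme 3)
Total morphemes: 3

3


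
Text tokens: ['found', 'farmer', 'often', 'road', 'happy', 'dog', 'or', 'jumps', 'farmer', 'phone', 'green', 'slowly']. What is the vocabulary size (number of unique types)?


Listing all tokens and tracking unique types:
  Token 1: 'found' -> NEW (unique so far: 1)
  Token 2: 'farmer' -> NEW (unique so far: 2)
  Token 3: 'often' -> NEW (unique so far: 3)
  Token 4: 'road' -> NEW (unique so far: 4)
  Token 5: 'happy' -> NEW (unique so far: 5)
  Token 6: 'dog' -> NEW (unique so far: 6)
  Token 7: 'or' -> NEW (unique so far: 7)
  Token 8: 'jumps' -> NEW (unique so far: 8)
  Token 9: 'farmer' -> duplicate (unique so far: 8)
  Token 10: 'phone' -> NEW (unique so far: 9)
  Token 11: 'green' -> NEW (unique so far: 10)
  Token 12: 'slowly' -> NEW (unique so far: 11)
Unique types: ('dog', 'farmer', 'found', 'green', 'happy', 'jumps', 'often', 'or', 'phone', 'road', 'slowly')
Vocabulary size: 11

11


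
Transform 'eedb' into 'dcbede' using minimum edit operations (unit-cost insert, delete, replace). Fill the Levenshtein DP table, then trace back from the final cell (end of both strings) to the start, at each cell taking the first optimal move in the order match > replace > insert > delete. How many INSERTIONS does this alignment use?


Edit distance = 4. Backtracking from cell (4, 6) with preference match > replace > insert > delete,
then listing the resulting alignment 'eedb' -> 'dcbede' left to right:
  Step 1: insert 'd' [insertion #1]
  Step 2: insert 'c' [insertion #2]
  Step 3: replace e->b
  Step 4: keep 'e'
  Step 5: keep 'd'
  Step 6: replace b->e
Total insertions: 2

2


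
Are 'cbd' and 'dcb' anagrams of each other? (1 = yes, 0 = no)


Sort characters of 'cbd': 'bcd'
Sort characters of 'dcb': 'bcd'
Sorted forms match -> they ARE anagrams
Result: 1

1


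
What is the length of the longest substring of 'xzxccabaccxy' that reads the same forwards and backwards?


Scanning 'xzxccabaccxy' for palindromic substrings.
Substring at positions 2-10: 'xccabaccx'.
Check: reverse('xccabaccx') = 'xccabaccx' -> palindrome confirmed.
Neighbouring characters ('z' / 'y') break symmetry, so it cannot extend further.
No longer palindromic substring exists; longest length = 9

9


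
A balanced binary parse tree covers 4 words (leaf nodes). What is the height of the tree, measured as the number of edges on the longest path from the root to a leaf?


In a balanced binary tree with n leaves the deepest leaf is ceil(log2(n)) edges below the root.
log2(4) = 2.0000
ceil(2.0000) = 2
height (edges) = 2

2


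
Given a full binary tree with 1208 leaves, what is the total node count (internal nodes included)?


Leaf nodes (terminals): 1208
Internal nodes = n - 1 = 1208 - 1 = 1207
Total = leaves + internal = 1208 + 1207 = 2415

2415


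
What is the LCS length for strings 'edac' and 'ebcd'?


DP table for LCS of 'edac' and 'ebcd':
       e  b  c  d
    0  0  0  0  0
  e 0  1  1  1  1
  d 0  1  1  1  2
  a 0  1  1  1  2
  c 0  1  1  2  2
LCS: 'ed'
LCS length = 2

2


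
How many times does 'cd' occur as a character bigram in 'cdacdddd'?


Scanning 'cdacdddd' for bigram 'cd':
  Position 0: 'cd' -> MATCH
  Position 1: 'da' -> no
  Position 2: 'ac' -> no
  Position 3: 'cd' -> MATCH
  Position 4: 'dd' -> no
  Position 5: 'dd' -> no
  Position 6: 'dd' -> no
Total matches: 2

2


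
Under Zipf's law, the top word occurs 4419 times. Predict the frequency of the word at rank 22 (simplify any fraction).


Zipf's law: freq(rank) = f1 / rank
f1 = 4419, rank = 22
freq = 4419 / 22
GCD(4419, 22) = 1
Simplified: 4419/22

4419/22


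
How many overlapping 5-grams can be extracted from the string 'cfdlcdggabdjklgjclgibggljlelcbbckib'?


String 'cfdlcdggabdjklgjclgibggljlelcbbckib' has length L = 35.
Number of overlapping n-grams = L - n + 1
Substituting: 35 - 5 + 1 = 31

31


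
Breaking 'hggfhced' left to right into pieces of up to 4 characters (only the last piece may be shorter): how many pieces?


'hggfhced' has 8 characters.
Chunking with max size 4:
  Chunk 1: 'hggf' (positions 0-3)
  Chunk 2: 'hced' (positions 4-7)
Total chunks: ceil(8 / 4) = 2

2


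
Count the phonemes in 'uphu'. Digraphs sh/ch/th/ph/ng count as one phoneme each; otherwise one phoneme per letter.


Parsing 'uphu' greedily, digraphs first:
  'u' -> vowel phoneme (phonemes so far: 1)
  'ph' -> digraph (1 consonant phoneme) (phonemes so far: 2)
  'u' -> vowel phoneme (phonemes so far: 3)
Total phonemes: 3

3


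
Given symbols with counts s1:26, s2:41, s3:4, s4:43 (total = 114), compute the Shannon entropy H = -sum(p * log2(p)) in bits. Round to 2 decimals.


Computing entropy H = -sum(p_i * log2(p_i)):
  s1: p = 26/114 = 0.2281, -p*log2(p) = 0.4863
  s2: p = 41/114 = 0.3596, -p*log2(p) = 0.5306
  s3: p = 4/114 = 0.0351, -p*log2(p) = 0.1696
  s4: p = 43/114 = 0.3772, -p*log2(p) = 0.5306
H = sum of terms = 1.7171
Rounded to 2 decimals: 1.72

1.72


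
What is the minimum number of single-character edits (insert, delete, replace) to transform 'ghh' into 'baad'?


Building DP table for s1='ghh' (len 3) and s2='baad' (len 4):
       b  a  a  d
    0  1  2  3  4
  g 1  1  2  3  4
  h 2  2  2  3  4
  h 3  3  3  3  4
Edit distance = dp[3][4] = 4

4


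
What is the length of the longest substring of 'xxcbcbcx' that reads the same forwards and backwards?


Scanning 'xxcbcbcx' for palindromic substrings.
Substring at positions 1-7: 'xcbcbcx'.
Check: reverse('xcbcbcx') = 'xcbcbcx' -> palindrome confirmed.
Neighbouring characters ('x' / '-') break symmetry, so it cannot extend further.
No longer palindromic substring exists; longest length = 7

7


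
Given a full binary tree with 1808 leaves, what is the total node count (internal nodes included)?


Leaf nodes (terminals): 1808
Internal nodes = n - 1 = 1808 - 1 = 1807
Total = leaves + internal = 1808 + 1807 = 3615

3615


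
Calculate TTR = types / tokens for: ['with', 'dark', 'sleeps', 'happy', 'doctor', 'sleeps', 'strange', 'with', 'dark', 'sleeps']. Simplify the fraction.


Tokens: 10
Unique types: ('dark', 'doctor', 'happy', 'sleeps', 'strange', 'with') = 6
TTR = 6/10
Simplify: divide both by 2 -> 3/5
TTR = 3/5

3/5


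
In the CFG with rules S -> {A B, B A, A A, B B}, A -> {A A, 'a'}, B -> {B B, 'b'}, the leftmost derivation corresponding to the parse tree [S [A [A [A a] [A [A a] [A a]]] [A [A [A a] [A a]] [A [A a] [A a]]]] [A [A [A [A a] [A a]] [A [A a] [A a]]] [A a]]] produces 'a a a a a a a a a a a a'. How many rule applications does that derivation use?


Every bracketed nonterminal node [X ...] in the tree is produced by exactly one rule application.
Reading the tree off as a leftmost derivation:
  Step 1: S  =>  A A   (applied S -> A A)
  Step 2: A A  =>  A A A   (applied A -> A A)
  Step 3: A A A  =>  A A A A   (applied A -> A A)
  Step 4: A A A A  =>  a A A A   (applied A -> a)
  Step 5: a A A A  =>  a A A A A   (applied A -> A A)
  Step 6: a A A A A  =>  a a A A A   (applied A -> a)
  Step 7: a a A A A  =>  a a a A A   (applied A -> a)
  Step 8: a a a A A  =>  a a a A A A   (applied A -> A A)
  Step 9: a a a A A A  =>  a a a A A A A   (applied A -> A A)
  Step 10: a a a A A A A  =>  a a a a A A A   (applied A -> a)
  Step 11: a a a a A A A  =>  a a a a a A A   (applied A -> a)
  Step 12: a a a a a A A  =>  a a a a a A A A   (applied A -> A A)
  Step 13: a a a a a A A A  =>  a a a a a a A A   (applied A -> a)
  Step 14: a a a a a a A A  =>  a a a a a a a A   (applied A -> a)
  Step 15: a a a a a a a A  =>  a a a a a a a A A   (applied A -> A A)
  Step 16: a a a a a a a A A  =>  a a a a a a a A A A   (applied A -> A A)
  Step 17: a a a a a a a A A A  =>  a a a a a a a A A A A   (applied A -> A A)
  Step 18: a a a a a a a A A A A  =>  a a a a a a a a A A A   (applied A -> a)
  Step 19: a a a a a a a a A A A  =>  a a a a a a a a a A A   (applied A -> a)
  Step 20: a a a a a a a a a A A  =>  a a a a a a a a a A A A   (applied A -> A A)
  Step 21: a a a a a a a a a A A A  =>  a a a a a a a a a a A A   (applied A -> a)
  Step 22: a a a a a a a a a a A A  =>  a a a a a a a a a a a A   (applied A -> a)
  Step 23: a a a a a a a a a a a A  =>  a a a a a a a a a a a a   (applied A -> a)
Final yield: a a a a a a a a a a a a
Total rewrite steps: 23

23


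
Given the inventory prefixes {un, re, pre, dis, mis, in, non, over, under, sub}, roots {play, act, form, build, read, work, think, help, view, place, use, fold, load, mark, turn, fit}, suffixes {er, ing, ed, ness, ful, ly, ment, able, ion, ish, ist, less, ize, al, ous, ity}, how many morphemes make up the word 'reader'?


Segmenting 'reader' against the inventory:
  'read' -> root (morpheme 1)
  'er' -> suffix (morpheme 2)
Total morphemes: 2

2


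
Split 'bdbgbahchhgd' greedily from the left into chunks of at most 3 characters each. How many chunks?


'bdbgbahchhgd' has 12 characters.
Chunking with max size 3:
  Chunk 1: 'bdb' (positions 0-2)
  Chunk 2: 'gba' (positions 3-5)
  Chunk 3: 'hch' (positions 6-8)
  Chunk 4: 'hgd' (positions 9-11)
Total chunks: ceil(12 / 3) = 4

4


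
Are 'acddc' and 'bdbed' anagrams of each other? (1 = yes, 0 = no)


Sort characters of 'acddc': 'accdd'
Sort characters of 'bdbed': 'bbdde'
Sorted forms differ -> they are NOT anagrams
Result: 0

0


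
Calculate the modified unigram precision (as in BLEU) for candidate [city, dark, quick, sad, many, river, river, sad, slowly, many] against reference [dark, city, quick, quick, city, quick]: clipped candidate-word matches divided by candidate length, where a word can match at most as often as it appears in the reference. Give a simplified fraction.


Reference word counts: {'city': 2, 'dark': 1, 'quick': 3}
Checking each candidate word (with clipping):
  'city' -> in reference (ref count 2, used 1/2) -> match (matches: 1)
  'dark' -> in reference (ref count 1, used 1/1) -> match (matches: 2)
  'quick' -> in reference (ref count 3, used 1/3) -> match (matches: 3)
  'sad' -> not in reference -> no match (matches: 3)
  'many' -> not in reference -> no match (matches: 3)
  'river' -> not in reference -> no match (matches: 3)
  'river' -> not in reference -> no match (matches: 3)
  'sad' -> not in reference -> no match (matches: 3)
  'slowly' -> not in reference -> no match (matches: 3)
  'many' -> not in reference -> no match (matches: 3)
Clipped matches: 3, Candidate length: 10
Precision = 3/10

3/10


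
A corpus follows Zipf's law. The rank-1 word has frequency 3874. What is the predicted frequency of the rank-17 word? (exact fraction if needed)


Zipf's law: freq(rank) = f1 / rank
f1 = 3874, rank = 17
freq = 3874 / 17
GCD(3874, 17) = 1
Simplified: 3874/17

3874/17


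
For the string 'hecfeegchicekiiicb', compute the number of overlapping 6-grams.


String 'hecfeegchicekiiicb' has length L = 18.
Number of overlapping n-grams = L - n + 1
Substituting: 18 - 6 + 1 = 13

13


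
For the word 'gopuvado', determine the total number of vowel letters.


Scanning each character of 'gopuvado':
  Position 1: 'g' -> consonant (running count: 0)
  Position 2: 'o' -> vowel (running count: 1)
  Position 3: 'p' -> consonant (running count: 1)
  Position 4: 'u' -> vowel (running count: 2)
  Position 5: 'v' -> consonant (running count: 2)
  Position 6: 'a' -> vowel (running count: 3)
  Position 7: 'd' -> consonant (running count: 3)
  Position 8: 'o' -> vowel (running count: 4)
Total vowels: 4

4


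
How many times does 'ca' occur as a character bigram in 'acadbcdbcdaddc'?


Scanning 'acadbcdbcdaddc' for bigram 'ca':
  Position 0: 'ac' -> no
  Position 1: 'ca' -> MATCH
  Position 2: 'ad' -> no
  Position 3: 'db' -> no
  Position 4: 'bc' -> no
  Position 5: 'cd' -> no
  Position 6: 'db' -> no
  Position 7: 'bc' -> no
  Position 8: 'cd' -> no
  Position 9: 'da' -> no
  Position 10: 'ad' -> no
  Position 11: 'dd' -> no
  Position 12: 'dc' -> no
Total matches: 1

1


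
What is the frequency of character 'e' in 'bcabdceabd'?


Scanning 'bcabdceabd' for 'e':
  Position 6: 'e' -> MATCH (count: 1)
Total occurrences of 'e': 1

1


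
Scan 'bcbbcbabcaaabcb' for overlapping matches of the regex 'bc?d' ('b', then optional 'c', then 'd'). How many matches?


Pattern: bc?d means 'b', then optional 'c', then 'd'.
Scanning 'bcbbcbabcaaabcb' position-by-position:
  Pos 0: window 'bcb' -> no
  Pos 1: window 'cbb' -> no
  Pos 2: window 'bbc' -> no
  Pos 3: window 'bcb' -> no
  Pos 4: window 'cba' -> no
  Pos 5: window 'bab' -> no
  Pos 6: window 'abc' -> no
  Pos 7: window 'bca' -> no
  Pos 8: window 'caa' -> no
  Pos 9: window 'aaa' -> no
  Pos 10: window 'aab' -> no
  Pos 11: window 'abc' -> no
  Pos 12: window 'bcb' -> no
  Pos 13: window 'cb' -> no
  Pos 14: window 'b' -> no
Total matches: 0

0


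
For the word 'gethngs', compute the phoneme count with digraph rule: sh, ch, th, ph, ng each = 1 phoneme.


Parsing 'gethngs' greedily, digraphs first:
  'g' -> consonant phoneme (phonemes so far: 1)
  'e' -> vowel phoneme (phonemes so far: 2)
  'th' -> digraph (1 consonant phoneme) (phonemes so far: 3)
  'ng' -> digraph (1 consonant phoneme) (phonemes so far: 4)
  's' -> consonant phoneme (phonemes so far: 5)
Total phonemes: 5

5


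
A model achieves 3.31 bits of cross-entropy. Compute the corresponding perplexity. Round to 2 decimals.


Perplexity formula: PP = 2^H
H = 3.31
PP = 2^3.31
Decompose: 2^3.31 = 2^3 * 2^0.31
2^3 = 8, 2^0.31 ~ 1.2397077
PP ~ 8 * 1.2397077 = 9.9176616
Rounded to 2 decimals: 9.92

9.92


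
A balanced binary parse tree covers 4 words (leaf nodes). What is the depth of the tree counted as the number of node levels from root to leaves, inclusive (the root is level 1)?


In a balanced binary tree with n leaves the deepest leaf is ceil(log2(n)) edges below the root,
so counting node levels inclusive of root and leaves gives ceil(log2(n)) + 1 levels.
log2(4) = 2.0000
ceil(2.0000) = 2
levels = 2 + 1 = 3

3


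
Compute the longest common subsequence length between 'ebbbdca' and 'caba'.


DP table for LCS of 'ebbbdca' and 'caba':
       c  a  b  a
    0  0  0  0  0
  e 0  0  0  0  0
  b 0  0  0  1  1
  b 0  0  0  1  1
  b 0  0  0  1  1
  d 0  0  0  1  1
  c 0  1  1  1  1
  a 0  1  2  2  2
LCS: 'ba'
LCS length = 2

2


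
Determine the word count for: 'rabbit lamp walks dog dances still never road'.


Counting words by splitting on spaces:
  Word 1: 'rabbit'
  Word 2: 'lamp'
  Word 3: 'walks'
  Word 4: 'dog'
  Word 5: 'dances'
  Word 6: 'still'
  Word 7: 'never'
  Word 8: 'road'
Total words: 8

8


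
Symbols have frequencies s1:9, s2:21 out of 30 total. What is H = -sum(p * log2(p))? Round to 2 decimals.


Computing entropy H = -sum(p_i * log2(p_i)):
  s1: p = 9/30 = 0.3000, -p*log2(p) = 0.5211
  s2: p = 21/30 = 0.7000, -p*log2(p) = 0.3602
H = sum of terms = 0.8813
Rounded to 2 decimals: 0.88

0.88


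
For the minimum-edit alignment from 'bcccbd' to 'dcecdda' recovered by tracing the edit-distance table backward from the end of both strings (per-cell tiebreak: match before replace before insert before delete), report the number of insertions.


Edit distance = 4. Backtracking from cell (6, 7) with preference match > replace > insert > delete,
then listing the resulting alignment 'bcccbd' -> 'dcecdda' left to right:
  Step 1: replace b->d
  Step 2: keep 'c'
  Step 3: replace c->e
  Step 4: keep 'c'
  Step 5: replace b->d
  Step 6: keep 'd'
  Step 7: insert 'a' [insertion #1]
Total insertions: 1

1


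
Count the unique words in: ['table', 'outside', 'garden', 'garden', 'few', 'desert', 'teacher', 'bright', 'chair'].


Listing all tokens and tracking unique types:
  Token 1: 'table' -> NEW (unique so far: 1)
  Token 2: 'outside' -> NEW (unique so far: 2)
  Token 3: 'garden' -> NEW (unique so far: 3)
  Token 4: 'garden' -> duplicate (unique so far: 3)
  Token 5: 'few' -> NEW (unique so far: 4)
  Token 6: 'desert' -> NEW (unique so far: 5)
  Token 7: 'teacher' -> NEW (unique so far: 6)
  Token 8: 'bright' -> NEW (unique so far: 7)
  Token 9: 'chair' -> NEW (unique so far: 8)
Unique types: ('bright', 'chair', 'desert', 'few', 'garden', 'outside', 'table', 'teacher')
Vocabulary size: 8

8


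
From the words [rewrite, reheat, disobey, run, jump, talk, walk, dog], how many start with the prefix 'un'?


Checking each word for prefix 'un':
  'rewrite' -> no (count: 0)
  'reheat' -> no (count: 0)
  'disobey' -> no (count: 0)
  'run' -> no (count: 0)
  'jump' -> no (count: 0)
  'talk' -> no (count: 0)
  'walk' -> no (count: 0)
  'dog' -> no (count: 0)
Total with prefix 'un': 0

0


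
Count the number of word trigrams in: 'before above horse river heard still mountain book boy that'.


Word trigrams from [10] words:
  Trigram 1: (before above horse)
  Trigram 2: (above horse river)
  Trigram 3: (horse river heard)
  Trigram 4: (river heard still)
  Trigram 5: (heard still mountain)
  Trigram 6: (still mountain book)
  Trigram 7: (mountain book boy)
  Trigram 8: (book boy that)
Total word trigrams: 10 - 2 = 8

8


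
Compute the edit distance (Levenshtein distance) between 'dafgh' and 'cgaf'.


Building DP table for s1='dafgh' (len 5) and s2='cgaf' (len 4):
       c  g  a  f
    0  1  2  3  4
  d 1  1  2  3  4
  a 2  2  2  2  3
  f 3  3  3  3  2
  g 4  4  3  4  3
  h 5  5  4  4  4
Edit distance = dp[5][4] = 4

4


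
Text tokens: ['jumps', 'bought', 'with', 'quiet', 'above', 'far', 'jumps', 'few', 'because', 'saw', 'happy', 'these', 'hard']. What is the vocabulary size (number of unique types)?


Listing all tokens and tracking unique types:
  Token 1: 'jumps' -> NEW (unique so far: 1)
  Token 2: 'bought' -> NEW (unique so far: 2)
  Token 3: 'with' -> NEW (unique so far: 3)
  Token 4: 'quiet' -> NEW (unique so far: 4)
  Token 5: 'above' -> NEW (unique so far: 5)
  Token 6: 'far' -> NEW (unique so far: 6)
  Token 7: 'jumps' -> duplicate (unique so far: 6)
  Token 8: 'few' -> NEW (unique so far: 7)
  Token 9: 'because' -> NEW (unique so far: 8)
  Token 10: 'saw' -> NEW (unique so far: 9)
  Token 11: 'happy' -> NEW (unique so far: 10)
  Token 12: 'these' -> NEW (unique so far: 11)
  Token 13: 'hard' -> NEW (unique so far: 12)
Unique types: ('above', 'because', 'bought', 'far', 'few', 'happy', 'hard', 'jumps', 'quiet', 'saw', 'these', 'with')
Vocabulary size: 12

12


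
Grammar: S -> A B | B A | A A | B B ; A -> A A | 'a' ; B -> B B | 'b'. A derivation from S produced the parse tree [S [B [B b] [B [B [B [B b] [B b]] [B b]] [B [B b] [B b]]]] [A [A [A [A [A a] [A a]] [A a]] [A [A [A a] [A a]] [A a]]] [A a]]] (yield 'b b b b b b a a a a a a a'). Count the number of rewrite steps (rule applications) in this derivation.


Every bracketed nonterminal node [X ...] in the tree is produced by exactly one rule application.
Reading the tree off as a leftmost derivation:
  Step 1: S  =>  B A   (applied S -> B A)
  Step 2: B A  =>  B B A   (applied B -> B B)
  Step 3: B B A  =>  b B A   (applied B -> b)
  Step 4: b B A  =>  b B B A   (applied B -> B B)
  Step 5: b B B A  =>  b B B B A   (applied B -> B B)
  Step 6: b B B B A  =>  b B B B B A   (applied B -> B B)
  Step 7: b B B B B A  =>  b b B B B A   (applied B -> b)
  Step 8: b b B B B A  =>  b b b B B A   (applied B -> b)
  Step 9: b b b B B A  =>  b b b b B A   (applied B -> b)
  Step 10: b b b b B A  =>  b b b b B B A   (applied B -> B B)
  Step 11: b b b b B B A  =>  b b b b b B A   (applied B -> b)
  Step 12: b b b b b B A  =>  b b b b b b A   (applied B -> b)
  Step 13: b b b b b b A  =>  b b b b b b A A   (applied A -> A A)
  Step 14: b b b b b b A A  =>  b b b b b b A A A   (applied A -> A A)
  Step 15: b b b b b b A A A  =>  b b b b b b A A A A   (applied A -> A A)
  Step 16: b b b b b b A A A A  =>  b b b b b b A A A A A   (applied A -> A A)
  Step 17: b b b b b b A A A A A  =>  b b b b b b a A A A A   (applied A -> a)
  Step 18: b b b b b b a A A A A  =>  b b b b b b a a A A A   (applied A -> a)
  Step 19: b b b b b b a a A A A  =>  b b b b b b a a a A A   (applied A -> a)
  Step 20: b b b b b b a a a A A  =>  b b b b b b a a a A A A   (applied A -> A A)
  Step 21: b b b b b b a a a A A A  =>  b b b b b b a a a A A A A   (applied A -> A A)
  Step 22: b b b b b b a a a A A A A  =>  b b b b b b a a a a A A A   (applied A -> a)
  Step 23: b b b b b b a a a a A A A  =>  b b b b b b a a a a a A A   (applied A -> a)
  Step 24: b b b b b b a a a a a A A  =>  b b b b b b a a a a a a A   (applied A -> a)
  Step 25: b b b b b b a a a a a a A  =>  b b b b b b a a a a a a a   (applied A -> a)
Final yield: b b b b b b a a a a a a a
Total rewrite steps: 25

25


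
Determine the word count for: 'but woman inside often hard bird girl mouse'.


Counting words by splitting on spaces:
  Word 1: 'but'
  Word 2: 'woman'
  Word 3: 'inside'
  Word 4: 'often'
  Word 5: 'hard'
  Word 6: 'bird'
  Word 7: 'girl'
  Word 8: 'mouse'
Total words: 8

8


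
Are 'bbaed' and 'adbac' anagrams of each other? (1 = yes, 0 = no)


Sort characters of 'bbaed': 'abbde'
Sort characters of 'adbac': 'aabcd'
Sorted forms differ -> they are NOT anagrams
Result: 0

0


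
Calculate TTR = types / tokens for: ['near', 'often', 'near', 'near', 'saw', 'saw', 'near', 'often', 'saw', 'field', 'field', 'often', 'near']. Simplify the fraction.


Tokens: 13
Unique types: ('field', 'near', 'often', 'saw') = 4
TTR = 4/13
Already in lowest terms.

4/13


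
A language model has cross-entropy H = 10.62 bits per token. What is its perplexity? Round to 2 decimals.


Perplexity formula: PP = 2^H
H = 10.62
PP = 2^10.62
Decompose: 2^10.62 = 2^10 * 2^0.62
2^10 = 1024, 2^0.62 ~ 1.5368752
PP ~ 1024 * 1.5368752 = 1573.7602048
Rounded to 2 decimals: 1573.76

1573.76


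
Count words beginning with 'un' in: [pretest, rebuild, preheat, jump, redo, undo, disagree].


Checking each word for prefix 'un':
  'pretest' -> no (count: 0)
  'rebuild' -> no (count: 0)
  'preheat' -> no (count: 0)
  'jump' -> no (count: 0)
  'redo' -> no (count: 0)
  'undo' -> YES, starts with 'un' (count: 1)
  'disagree' -> no (count: 1)
Total with prefix 'un': 1

1


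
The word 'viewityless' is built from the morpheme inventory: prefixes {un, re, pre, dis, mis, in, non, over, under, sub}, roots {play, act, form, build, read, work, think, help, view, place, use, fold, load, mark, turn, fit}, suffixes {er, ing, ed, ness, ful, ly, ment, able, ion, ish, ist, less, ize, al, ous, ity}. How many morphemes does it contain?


Segmenting 'viewityless' against the inventory:
  'view' -> root (morpheme 1)
  'ity' -> suffix (morpheme 2)
  'less' -> suffix (morpheme 3)
Total morphemes: 3

3


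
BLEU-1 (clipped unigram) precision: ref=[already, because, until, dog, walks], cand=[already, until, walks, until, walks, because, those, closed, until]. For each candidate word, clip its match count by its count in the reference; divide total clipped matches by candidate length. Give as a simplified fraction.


Reference word counts: {'already': 1, 'because': 1, 'dog': 1, 'until': 1, 'walks': 1}
Checking each candidate word (with clipping):
  'already' -> in reference (ref count 1, used 1/1) -> match (matches: 1)
  'until' -> in reference (ref count 1, used 1/1) -> match (matches: 2)
  'walks' -> in reference (ref count 1, used 1/1) -> match (matches: 3)
  'until' -> ref count 1 already used up (1/1) -> clipped, no match (matches: 3)
  'walks' -> ref count 1 already used up (1/1) -> clipped, no match (matches: 3)
  'because' -> in reference (ref count 1, used 1/1) -> match (matches: 4)
  'those' -> not in reference -> no match (matches: 4)
  'closed' -> not in reference -> no match (matches: 4)
  'until' -> ref count 1 already used up (1/1) -> clipped, no match (matches: 4)
Clipped matches: 4, Candidate length: 9
Precision = 4/9

4/9
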